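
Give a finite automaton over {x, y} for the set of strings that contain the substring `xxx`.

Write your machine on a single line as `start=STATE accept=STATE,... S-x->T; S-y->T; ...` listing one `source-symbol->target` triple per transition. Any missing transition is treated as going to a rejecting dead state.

start=q0; accept=q3; q0-x->q1; q0-y->q0; q1-x->q2; q1-y->q0; q2-x->q3; q2-y->q0; q3-x->q3; q3-y->q3

Track how much of `xxx` has been matched so far: state q0 is no progress, q3 is the absorbing accept state reached once `xxx` has occurred. Intermediate states record partial matches; on a mismatch, fall back to the longest reusable overlap.
        x   y  
>  q0   q1  q0 
   q1   q2  q0 
   q2   q3  q0 
 * q3   q3  q3 
(> = start, * = accepting)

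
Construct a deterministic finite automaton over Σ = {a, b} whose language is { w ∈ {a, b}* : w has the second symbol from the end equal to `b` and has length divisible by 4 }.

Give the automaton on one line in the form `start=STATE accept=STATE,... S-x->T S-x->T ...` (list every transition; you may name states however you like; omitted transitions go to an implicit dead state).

start=S0 accept=S5 S0-a->S1 S0-b->S1 S1-a->S2 S1-b->S2 S2-a->S3 S2-b->S4 S3-a->S0 S3-b->S0 S4-a->S5 S4-b->S5 S5-a->S1 S5-b->S1

Build one automaton per condition and run them in lockstep. The first has 7 states tracking the last 2 symbols read; the second has 4 states tracking the input length modulo 4. A product state is a pair (one from each), accepting exactly when both do. After merging equivalent states the machine shrinks.
With 6 states:
        a   b  
>  S0   S1  S1 
   S1   S2  S2 
   S2   S3  S4 
   S3   S0  S0 
   S4   S5  S5 
 * S5   S1  S1 
(> = start, * = accepting)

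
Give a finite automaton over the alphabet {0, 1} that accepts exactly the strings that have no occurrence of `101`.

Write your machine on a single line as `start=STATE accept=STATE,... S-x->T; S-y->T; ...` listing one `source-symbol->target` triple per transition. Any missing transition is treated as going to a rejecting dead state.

This is the complement of 'contains `101`'. Use the same substring-matching states — A through D holding how much of `101` has just been matched — but flip the accepting set: everything except the trap D accepts.
4 states suffice.
       0  1 
>* A   A  B 
 * B   C  B 
 * C   A  D 
   D   D  D 
(> = start, * = accepting)

start=A; accept=A,B,C; A-0->A; A-1->B; B-0->C; B-1->B; C-0->A; C-1->D; D-0->D; D-1->D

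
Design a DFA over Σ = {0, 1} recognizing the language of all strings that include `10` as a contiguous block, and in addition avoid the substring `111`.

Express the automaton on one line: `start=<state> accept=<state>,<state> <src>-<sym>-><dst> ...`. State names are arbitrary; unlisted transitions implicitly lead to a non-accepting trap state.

Build one automaton per condition and run them in lockstep. The first has 3 states tracking whether and how much of `10` has been seen; the second has 4 states tracking partial matches of the forbidden pattern `111`. A product state is a pair (one from each), accepting exactly when both do. Equivalent product states are then merged.
7 states suffice.
        0   1  
>  S0   S0  S1 
   S1   S2  S3 
 * S2   S2  S4 
   S3   S2  S5 
 * S4   S2  S6 
   S5   S5  S5 
 * S6   S2  S5 
(> = start, * = accepting)

start=S0 accept=S2,S4,S6 S0-0->S0 S0-1->S1 S1-0->S2 S1-1->S3 S2-0->S2 S2-1->S4 S3-0->S2 S3-1->S5 S4-0->S2 S4-1->S6 S5-0->S5 S5-1->S5 S6-0->S2 S6-1->S5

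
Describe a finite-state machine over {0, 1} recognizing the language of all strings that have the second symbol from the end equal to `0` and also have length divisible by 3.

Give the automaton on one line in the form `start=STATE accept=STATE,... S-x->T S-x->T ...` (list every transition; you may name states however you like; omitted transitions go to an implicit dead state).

Handle the two conditions separately and then intersect. One (7 states) tracks the last 2 symbols read; the other (3 states) tracks the input length modulo 3. Each combined state is a pair, one component from each; accept when both components accept. After merging equivalent states the machine shrinks.
With 5 states:
        0   1  
>  S0   S1  S1 
   S1   S2  S3 
   S2   S4  S4 
   S3   S0  S0 
 * S4   S1  S1 
(> = start, * = accepting)

start=S0 accept=S4 S0-0->S1 S0-1->S1 S1-0->S2 S1-1->S3 S2-0->S4 S2-1->S4 S3-0->S0 S3-1->S0 S4-0->S1 S4-1->S1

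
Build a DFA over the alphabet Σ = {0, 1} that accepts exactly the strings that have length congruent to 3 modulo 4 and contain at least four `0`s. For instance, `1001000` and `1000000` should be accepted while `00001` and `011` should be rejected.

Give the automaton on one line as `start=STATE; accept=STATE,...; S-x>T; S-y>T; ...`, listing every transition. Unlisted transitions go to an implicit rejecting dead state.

Handle the two conditions separately and then intersect. One (4 states) tracks the input length modulo 4; the other (6 states) tracks the count of `0`s, saturating at 5. Each combined state is a pair, one component from each; accept when both components accept. Equivalent product states are then merged.
A 20-state machine:
          0    1  
>  s0     s1   s2 
   s1     s3   s4 
   s2     s4   s5 
   s3     s6   s7 
   s4     s7   s8 
   s5     s8   s9 
   s6    s10  s11 
   s7    s11  s12 
   s8    s12  s13 
   s9    s13   s0 
   s10   s14  s14 
   s11   s14  s15 
   s12   s15  s16 
   s13   s16   s1 
   s14   s17  s17 
   s15   s17  s18 
   s16   s18   s3 
   s17   s19  s19 
   s18   s19   s6 
 * s19   s10  s10 
(> = start, * = accepting)

start=s0; accept=s19; s0-0>s1; s0-1>s2; s1-0>s3; s1-1>s4; s2-0>s4; s2-1>s5; s3-0>s6; s3-1>s7; s4-0>s7; s4-1>s8; s5-0>s8; s5-1>s9; s6-0>s10; s6-1>s11; s7-0>s11; s7-1>s12; s8-0>s12; s8-1>s13; s9-0>s13; s9-1>s0; s10-0>s14; s10-1>s14; s11-0>s14; s11-1>s15; s12-0>s15; s12-1>s16; s13-0>s16; s13-1>s1; s14-0>s17; s14-1>s17; s15-0>s17; s15-1>s18; s16-0>s18; s16-1>s3; s17-0>s19; s17-1>s19; s18-0>s19; s18-1>s6; s19-0>s10; s19-1>s10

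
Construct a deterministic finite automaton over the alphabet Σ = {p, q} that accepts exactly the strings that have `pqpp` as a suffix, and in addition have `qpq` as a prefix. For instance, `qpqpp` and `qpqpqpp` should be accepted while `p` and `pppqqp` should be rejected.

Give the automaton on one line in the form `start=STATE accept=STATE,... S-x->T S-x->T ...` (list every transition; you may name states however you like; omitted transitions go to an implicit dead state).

start=A accept=L A-p->B A-q->C B-p->B B-q->D C-p->E C-q->F D-p->G D-q->F E-p->B E-q->H F-p->B F-q->F G-p->I G-q->D H-p->J H-q->K I-p->B I-q->D J-p->L J-q->H K-p->M K-q->K L-p->M L-q->H M-p->M M-q->H

Build one automaton per condition and run them in lockstep. The first has 5 states tracking how much of the suffix `pqpp` has currently been matched; the second has 5 states tracking whether the input so far still matches the prefix `qpq`. A product state is a pair (one from each), accepting exactly when both do.
       p  q 
>  A   B  C 
   B   B  D 
   C   E  F 
   D   G  F 
   E   B  H 
   F   B  F 
   G   I  D 
   H   J  K 
   I   B  D 
   J   L  H 
   K   M  K 
 * L   M  H 
   M   M  H 
(> = start, * = accepting)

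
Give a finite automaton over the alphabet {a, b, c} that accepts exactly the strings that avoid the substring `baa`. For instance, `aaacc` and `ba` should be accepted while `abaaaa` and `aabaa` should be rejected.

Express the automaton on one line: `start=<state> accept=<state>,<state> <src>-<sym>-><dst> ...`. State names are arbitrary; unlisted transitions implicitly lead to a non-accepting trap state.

This is the complement of 'contains `baa`'. Use the same substring-matching states — q0 through q3 holding how much of `baa` has just been matched — but flip the accepting set: everything except the trap q3 accepts.
        a   b   c  
>* q0   q0  q1  q0 
 * q1   q2  q1  q0 
 * q2   q3  q1  q0 
   q3   q3  q3  q3 
(> = start, * = accepting)

start=q0 accept=q0,q1,q2 q0-a->q0 q0-b->q1 q0-c->q0 q1-a->q2 q1-b->q1 q1-c->q0 q2-a->q3 q2-b->q1 q2-c->q0 q3-a->q3 q3-b->q3 q3-c->q3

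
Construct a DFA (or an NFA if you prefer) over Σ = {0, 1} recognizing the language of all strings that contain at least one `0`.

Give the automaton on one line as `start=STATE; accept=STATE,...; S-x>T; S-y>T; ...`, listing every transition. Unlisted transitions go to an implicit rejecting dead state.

start=q0; accept=q1,q2; q0-0>q1; q0-1>q0; q1-0>q2; q1-1>q1; q2-0>q2; q2-1>q2

Count `0`s, saturating at 2: state q0 means no `0` yet, q1 means one `0` seen, q2 means more than one. Each `0` increments (capped at q2); other symbols loop. Accept from {q1, q2}.
With 3 states:
        0   1  
>  q0   q1  q0 
 * q1   q2  q1 
 * q2   q2  q2 
(> = start, * = accepting)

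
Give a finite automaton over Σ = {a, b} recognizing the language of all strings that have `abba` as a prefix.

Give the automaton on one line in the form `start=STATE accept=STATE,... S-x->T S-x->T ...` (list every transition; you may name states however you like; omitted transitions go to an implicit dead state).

Check the first 4 symbols one by one: S0 through S3 record how many have matched `abba` so far; any wrong symbol goes to the dead state S5. After all 4 match we enter the accepting sink S4.
6 states suffice.
        a   b  
>  S0   S1  S5 
   S1   S5  S2 
   S2   S5  S3 
   S3   S4  S5 
 * S4   S4  S4 
   S5   S5  S5 
(> = start, * = accepting)

start=S0 accept=S4 S0-a->S1 S0-b->S5 S1-a->S5 S1-b->S2 S2-a->S5 S2-b->S3 S3-a->S4 S3-b->S5 S4-a->S4 S4-b->S4 S5-a->S5 S5-b->S5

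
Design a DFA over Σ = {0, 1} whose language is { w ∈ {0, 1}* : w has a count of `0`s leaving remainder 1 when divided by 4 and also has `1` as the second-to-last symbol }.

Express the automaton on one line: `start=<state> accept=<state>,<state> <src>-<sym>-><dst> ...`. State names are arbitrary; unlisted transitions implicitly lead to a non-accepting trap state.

Build one automaton per condition and run them in lockstep. The first has 4 states tracking the count of `0`s modulo 4; the second has 7 states tracking the last 2 symbols read. A product state is a pair (one from each), accepting exactly when both do. Minimizing collapses redundant product states.
An 8-state machine:
        0   1  
>  S0   S1  S2 
   S1   S3  S4 
   S2   S5  S2 
   S3   S6  S3 
   S4   S3  S7 
 * S5   S3  S4 
   S6   S0  S6 
 * S7   S3  S7 
(> = start, * = accepting)

start=S0 accept=S5,S7 S0-0->S1 S0-1->S2 S1-0->S3 S1-1->S4 S2-0->S5 S2-1->S2 S3-0->S6 S3-1->S3 S4-0->S3 S4-1->S7 S5-0->S3 S5-1->S4 S6-0->S0 S6-1->S6 S7-0->S3 S7-1->S7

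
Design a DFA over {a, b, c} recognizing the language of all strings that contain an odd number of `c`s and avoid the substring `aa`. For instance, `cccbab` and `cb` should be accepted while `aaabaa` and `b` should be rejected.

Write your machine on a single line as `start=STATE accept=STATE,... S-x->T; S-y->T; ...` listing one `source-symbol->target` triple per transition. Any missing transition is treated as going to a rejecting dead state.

Build one automaton per condition and run them in lockstep. One (2 states) tracks the count of `c`s modulo 2; the other (3 states) tracks partial matches of the forbidden pattern `aa`. Each combined state is a pair, one component from each; accept when both components accept.
A 6-state machine:
        a   b   c  
>  S0   S1  S0  S2 
   S1   S3  S0  S2 
 * S2   S4  S2  S0 
   S3   S3  S3  S5 
 * S4   S5  S2  S0 
   S5   S5  S5  S3 
(> = start, * = accepting)

start=S0; accept=S2,S4; S0-a->S1; S0-b->S0; S0-c->S2; S1-a->S3; S1-b->S0; S1-c->S2; S2-a->S4; S2-b->S2; S2-c->S0; S3-a->S3; S3-b->S3; S3-c->S5; S4-a->S5; S4-b->S2; S4-c->S0; S5-a->S5; S5-b->S5; S5-c->S3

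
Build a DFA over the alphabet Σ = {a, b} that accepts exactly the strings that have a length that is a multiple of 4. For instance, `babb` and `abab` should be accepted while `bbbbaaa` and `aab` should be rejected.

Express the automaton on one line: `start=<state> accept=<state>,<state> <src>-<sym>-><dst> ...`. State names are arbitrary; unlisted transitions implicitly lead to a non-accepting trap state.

Only the length mod 4 matters, so use a 4-cycle: from any state, every input symbol moves to the next state, wrapping q3 back to q0. Mark q0 accepting.
A 4-state machine:
        a   b  
>* q0   q1  q1 
   q1   q2  q2 
   q2   q3  q3 
   q3   q0  q0 
(> = start, * = accepting)

start=q0 accept=q0 q0-a->q1 q0-b->q1 q1-a->q2 q1-b->q2 q2-a->q3 q2-b->q3 q3-a->q0 q3-b->q0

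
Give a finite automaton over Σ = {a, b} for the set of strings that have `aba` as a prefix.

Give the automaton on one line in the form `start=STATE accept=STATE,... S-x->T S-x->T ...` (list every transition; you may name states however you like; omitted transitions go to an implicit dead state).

start=S0 accept=S3 S0-a->S1 S0-b->S4 S1-a->S4 S1-b->S2 S2-a->S3 S2-b->S4 S3-a->S3 S3-b->S3 S4-a->S4 S4-b->S4

Walk along `aba` while the input agrees: from S0 take `a` to S1, and so on. Any deviation drops to the rejecting sink S4. Once S3 is reached the prefix is confirmed and every continuation is accepted.
A 5-state machine:
        a   b  
>  S0   S1  S4 
   S1   S4  S2 
   S2   S3  S4 
 * S3   S3  S3 
   S4   S4  S4 
(> = start, * = accepting)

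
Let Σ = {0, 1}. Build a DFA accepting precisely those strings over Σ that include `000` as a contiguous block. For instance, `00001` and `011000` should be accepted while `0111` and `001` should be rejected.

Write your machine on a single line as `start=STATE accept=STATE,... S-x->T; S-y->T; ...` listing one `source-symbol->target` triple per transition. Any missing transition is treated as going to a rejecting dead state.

States q0..q2 record the length of the longest prefix of `000` that matches the current input suffix. Reaching q3 means `000` has been seen, and we stay there forever. Accept from q3.
With 4 states:
        0   1  
>  q0   q1  q0 
   q1   q2  q0 
   q2   q3  q0 
 * q3   q3  q3 
(> = start, * = accepting)

start=q0; accept=q3; q0-0->q1; q0-1->q0; q1-0->q2; q1-1->q0; q2-0->q3; q2-1->q0; q3-0->q3; q3-1->q3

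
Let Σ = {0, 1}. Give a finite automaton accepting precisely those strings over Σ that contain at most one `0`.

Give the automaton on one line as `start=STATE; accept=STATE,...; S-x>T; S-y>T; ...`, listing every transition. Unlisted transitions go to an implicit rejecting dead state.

start=s0; accept=s0,s1; s0-0>s1; s0-1>s0; s1-0>s2; s1-1>s1; s2-0>s2; s2-1>s2

Only the number of `0`s matters, and only up to 2. Make a chain s0 → s1 → s2 advanced by each `0` (with s2 absorbing); every other symbol self-loops. The accepting set is {s0, s1}.
With 3 states:
        0   1  
>* s0   s1  s0 
 * s1   s2  s1 
   s2   s2  s2 
(> = start, * = accepting)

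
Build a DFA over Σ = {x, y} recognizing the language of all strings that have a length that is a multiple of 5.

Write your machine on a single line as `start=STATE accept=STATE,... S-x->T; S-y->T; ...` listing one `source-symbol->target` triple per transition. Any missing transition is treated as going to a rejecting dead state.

start=A; accept=A; A-x->B; A-y->B; B-x->C; B-y->C; C-x->D; C-y->D; D-x->E; D-y->E; E-x->A; E-y->A

Count input length modulo 5: every symbol advances one step around the cycle A → B → C → D → E → A. Accept at A.
       x  y 
>* A   B  B 
   B   C  C 
   C   D  D 
   D   E  E 
   E   A  A 
(> = start, * = accepting)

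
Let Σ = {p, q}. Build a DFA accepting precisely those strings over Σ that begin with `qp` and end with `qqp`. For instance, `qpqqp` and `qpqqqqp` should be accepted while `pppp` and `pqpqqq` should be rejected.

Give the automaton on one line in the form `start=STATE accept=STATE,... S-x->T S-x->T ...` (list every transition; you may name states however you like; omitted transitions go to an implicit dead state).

Run two small machines in parallel and take their product. The first has 4 states tracking whether the input so far still matches the prefix `qp`; the second has 4 states tracking how much of the suffix `qqp` has currently been matched. A product state is a pair (one from each), accepting exactly when both do. Equivalent product states are then merged.
        p   q  
>  s0   s1  s2 
   s1   s1  s1 
   s2   s3  s1 
   s3   s3  s4 
   s4   s3  s5 
   s5   s6  s5 
 * s6   s3  s4 
(> = start, * = accepting)

start=s0 accept=s6 s0-p->s1 s0-q->s2 s1-p->s1 s1-q->s1 s2-p->s3 s2-q->s1 s3-p->s3 s3-q->s4 s4-p->s3 s4-q->s5 s5-p->s6 s5-q->s5 s6-p->s3 s6-q->s4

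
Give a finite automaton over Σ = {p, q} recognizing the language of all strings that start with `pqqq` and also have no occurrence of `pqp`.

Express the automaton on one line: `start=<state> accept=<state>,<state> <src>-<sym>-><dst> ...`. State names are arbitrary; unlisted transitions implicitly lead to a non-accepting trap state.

Run two small machines in parallel and take their product. One (6 states) tracks whether the input so far still matches the prefix `pqqq`; the other (4 states) tracks partial matches of the forbidden pattern `pqp`. Each combined state is a pair, one component from each; accept when both components accept. Equivalent product states are then merged.
An 8-state machine:
        p   q  
>  S0   S1  S2 
   S1   S2  S3 
   S2   S2  S2 
   S3   S2  S4 
   S4   S2  S5 
 * S5   S6  S5 
 * S6   S6  S7 
 * S7   S2  S5 
(> = start, * = accepting)

start=S0 accept=S5,S6,S7 S0-p->S1 S0-q->S2 S1-p->S2 S1-q->S3 S2-p->S2 S2-q->S2 S3-p->S2 S3-q->S4 S4-p->S2 S4-q->S5 S5-p->S6 S5-q->S5 S6-p->S6 S6-q->S7 S7-p->S2 S7-q->S5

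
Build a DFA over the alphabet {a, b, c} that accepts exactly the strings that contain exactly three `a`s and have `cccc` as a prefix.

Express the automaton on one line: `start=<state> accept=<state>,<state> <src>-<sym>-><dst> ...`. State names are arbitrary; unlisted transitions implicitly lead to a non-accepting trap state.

start=q0 accept=q12 q0-a->q1 q0-b->q2 q0-c->q3 q1-a->q4 q1-b->q1 q1-c->q1 q2-a->q1 q2-b->q2 q2-c->q2 q3-a->q1 q3-b->q2 q3-c->q5 q4-a->q6 q4-b->q4 q4-c->q4 q5-a->q1 q5-b->q2 q5-c->q7 q6-a->q8 q6-b->q6 q6-c->q6 q7-a->q1 q7-b->q2 q7-c->q9 q8-a->q8 q8-b->q8 q8-c->q8 q9-a->q10 q9-b->q9 q9-c->q9 q10-a->q11 q10-b->q10 q10-c->q10 q11-a->q12 q11-b->q11 q11-c->q11 q12-a->q13 q12-b->q12 q12-c->q12 q13-a->q13 q13-b->q13 q13-c->q13

Build one automaton per condition and run them in lockstep. The first has 5 states tracking the count of `a`s, saturating at 4; the second has 6 states tracking whether the input so far still matches the prefix `cccc`. A product state is a pair (one from each), accepting exactly when both do.
A 14-state machine:
          a    b    c  
>  q0     q1   q2   q3 
   q1     q4   q1   q1 
   q2     q1   q2   q2 
   q3     q1   q2   q5 
   q4     q6   q4   q4 
   q5     q1   q2   q7 
   q6     q8   q6   q6 
   q7     q1   q2   q9 
   q8     q8   q8   q8 
   q9    q10   q9   q9 
   q10   q11  q10  q10 
   q11   q12  q11  q11 
 * q12   q13  q12  q12 
   q13   q13  q13  q13 
(> = start, * = accepting)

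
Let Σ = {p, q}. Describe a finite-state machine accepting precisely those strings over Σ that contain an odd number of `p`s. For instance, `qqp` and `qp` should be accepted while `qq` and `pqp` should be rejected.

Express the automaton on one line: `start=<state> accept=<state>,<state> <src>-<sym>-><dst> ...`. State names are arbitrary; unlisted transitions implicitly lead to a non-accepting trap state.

Keep the running count of `p`s modulo 2: each `p` advances along the cycle s0 → s1 → s0 while other symbols loop. Accept at s1.
With 2 states:
        p   q  
>  s0   s1  s0 
 * s1   s0  s1 
(> = start, * = accepting)

start=s0 accept=s1 s0-p->s1 s0-q->s0 s1-p->s0 s1-q->s1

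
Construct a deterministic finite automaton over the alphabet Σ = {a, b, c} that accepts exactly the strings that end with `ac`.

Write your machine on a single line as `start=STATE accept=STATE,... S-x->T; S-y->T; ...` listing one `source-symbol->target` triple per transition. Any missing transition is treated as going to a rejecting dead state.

Remember how much of `ac` the current input suffix matches. State q0 means no match yet; q1 means the last symbol is `a`; q2 means the last 2 symbols are `ac`. Only q2 accepts. On a mismatch, fall back to the longest proper suffix that is still a prefix of `ac`.
A 3-state machine:
        a   b   c  
>  q0   q1  q0  q0 
   q1   q1  q0  q2 
 * q2   q1  q0  q0 
(> = start, * = accepting)

start=q0; accept=q2; q0-a->q1; q0-b->q0; q0-c->q0; q1-a->q1; q1-b->q0; q1-c->q2; q2-a->q1; q2-b->q0; q2-c->q0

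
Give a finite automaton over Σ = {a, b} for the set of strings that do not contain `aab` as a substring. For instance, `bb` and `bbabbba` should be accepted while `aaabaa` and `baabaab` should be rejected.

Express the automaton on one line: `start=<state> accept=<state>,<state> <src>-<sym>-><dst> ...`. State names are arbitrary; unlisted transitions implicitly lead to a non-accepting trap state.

start=q0 accept=q0,q1,q2 q0-a->q1 q0-b->q0 q1-a->q2 q1-b->q0 q2-a->q2 q2-b->q3 q3-a->q3 q3-b->q3

This is the complement of 'contains `aab`'. Use the same substring-matching states — q0 through q3 holding how much of `aab` has just been matched — but flip the accepting set: everything except the trap q3 accepts.
        a   b  
>* q0   q1  q0 
 * q1   q2  q0 
 * q2   q2  q3 
   q3   q3  q3 
(> = start, * = accepting)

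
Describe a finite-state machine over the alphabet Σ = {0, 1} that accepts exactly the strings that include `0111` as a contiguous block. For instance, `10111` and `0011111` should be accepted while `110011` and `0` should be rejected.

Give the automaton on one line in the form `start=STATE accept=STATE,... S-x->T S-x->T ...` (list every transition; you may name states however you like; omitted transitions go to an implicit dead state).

Track how much of `0111` has been matched so far: state q0 is no progress, q4 is the absorbing accept state reached once `0111` has occurred. Intermediate states record partial matches; on a mismatch, fall back to the longest reusable overlap.
        0   1  
>  q0   q1  q0 
   q1   q1  q2 
   q2   q1  q3 
   q3   q1  q4 
 * q4   q4  q4 
(> = start, * = accepting)

start=q0 accept=q4 q0-0->q1 q0-1->q0 q1-0->q1 q1-1->q2 q2-0->q1 q2-1->q3 q3-0->q1 q3-1->q4 q4-0->q4 q4-1->q4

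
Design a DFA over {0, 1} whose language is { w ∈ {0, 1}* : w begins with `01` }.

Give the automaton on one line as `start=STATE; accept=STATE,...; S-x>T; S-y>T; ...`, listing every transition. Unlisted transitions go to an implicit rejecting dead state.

Check the first 2 symbols one by one: q0 through q1 record how many have matched `01` so far; any wrong symbol goes to the dead state q3. After all 2 match we enter the accepting sink q2.
        0   1  
>  q0   q1  q3 
   q1   q3  q2 
 * q2   q2  q2 
   q3   q3  q3 
(> = start, * = accepting)

start=q0; accept=q2; q0-0>q1; q0-1>q3; q1-0>q3; q1-1>q2; q2-0>q2; q2-1>q2; q3-0>q3; q3-1>q3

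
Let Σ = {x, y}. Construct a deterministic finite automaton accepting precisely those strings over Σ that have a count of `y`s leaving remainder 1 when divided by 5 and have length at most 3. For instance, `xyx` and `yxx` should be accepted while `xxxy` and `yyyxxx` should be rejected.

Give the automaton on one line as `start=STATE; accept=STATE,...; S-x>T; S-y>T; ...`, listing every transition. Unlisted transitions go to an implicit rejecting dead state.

Handle the two conditions separately and then intersect. The first has 5 states tracking the count of `y`s modulo 5; the second has 5 states tracking the input length, saturating at 4. A product state is a pair (one from each), accepting exactly when both do. After merging equivalent states the machine shrinks.
A 7-state machine:
        x   y  
>  q0   q1  q2 
   q1   q3  q4 
 * q2   q4  q5 
   q3   q5  q6 
 * q4   q6  q5 
   q5   q5  q5 
 * q6   q5  q5 
(> = start, * = accepting)

start=q0; accept=q2,q4,q6; q0-x>q1; q0-y>q2; q1-x>q3; q1-y>q4; q2-x>q4; q2-y>q5; q3-x>q5; q3-y>q6; q4-x>q6; q4-y>q5; q5-x>q5; q5-y>q5; q6-x>q5; q6-y>q5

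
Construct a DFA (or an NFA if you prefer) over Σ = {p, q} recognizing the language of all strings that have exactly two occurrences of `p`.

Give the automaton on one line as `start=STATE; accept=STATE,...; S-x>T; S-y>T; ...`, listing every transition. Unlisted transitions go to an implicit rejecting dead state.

Only the number of `p`s matters, and only up to 3. Make a chain s0 → s1 → s2 → s3 advanced by each `p` (with s3 absorbing); every other symbol self-loops. The accepting set is {s2}.
        p   q  
>  s0   s1  s0 
   s1   s2  s1 
 * s2   s3  s2 
   s3   s3  s3 
(> = start, * = accepting)

start=s0; accept=s2; s0-p>s1; s0-q>s0; s1-p>s2; s1-q>s1; s2-p>s3; s2-q>s2; s3-p>s3; s3-q>s3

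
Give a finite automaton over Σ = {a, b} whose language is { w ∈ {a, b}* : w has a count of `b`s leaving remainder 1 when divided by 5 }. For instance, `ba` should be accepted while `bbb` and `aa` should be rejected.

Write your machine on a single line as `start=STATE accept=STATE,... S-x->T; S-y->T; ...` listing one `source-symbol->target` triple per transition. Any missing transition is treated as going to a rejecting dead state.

start=S0; accept=S1; S0-a->S0; S0-b->S1; S1-a->S1; S1-b->S2; S2-a->S2; S2-b->S3; S3-a->S3; S3-b->S4; S4-a->S4; S4-b->S0

Keep the running count of `b`s modulo 5: each `b` advances along the cycle S0 → S1 → S2 → S3 → S4 → S0 while other symbols loop. Accept at S1.
With 5 states:
        a   b  
>  S0   S0  S1 
 * S1   S1  S2 
   S2   S2  S3 
   S3   S3  S4 
   S4   S4  S0 
(> = start, * = accepting)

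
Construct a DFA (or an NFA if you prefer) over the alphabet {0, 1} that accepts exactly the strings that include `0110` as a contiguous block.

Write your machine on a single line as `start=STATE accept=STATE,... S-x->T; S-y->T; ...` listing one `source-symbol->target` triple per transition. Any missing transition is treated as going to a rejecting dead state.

Track how much of `0110` has been matched so far: state s0 is no progress, s4 is the absorbing accept state reached once `0110` has occurred. Intermediate states record partial matches; on a mismatch, fall back to the longest reusable overlap.
        0   1  
>  s0   s1  s0 
   s1   s1  s2 
   s2   s1  s3 
   s3   s4  s0 
 * s4   s4  s4 
(> = start, * = accepting)

start=s0; accept=s4; s0-0->s1; s0-1->s0; s1-0->s1; s1-1->s2; s2-0->s1; s2-1->s3; s3-0->s4; s3-1->s0; s4-0->s4; s4-1->s4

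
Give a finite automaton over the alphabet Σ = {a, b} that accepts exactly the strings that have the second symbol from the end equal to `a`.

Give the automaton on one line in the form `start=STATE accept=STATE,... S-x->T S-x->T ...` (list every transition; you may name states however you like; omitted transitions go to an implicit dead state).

A DFA must remember the last 2 symbols (since which symbol is second-to-last isn't known until the input ends). Use one state per possible window of the last ≤2 symbols; accept from those whose window starts with `a`.
A 7-state machine:
        a   b  
>  s0   s1  s2 
   s1   s3  s4 
   s2   s5  s6 
 * s3   s3  s4 
 * s4   s5  s6 
   s5   s3  s4 
   s6   s5  s6 
(> = start, * = accepting)

start=s0 accept=s3,s4 s0-a->s1 s0-b->s2 s1-a->s3 s1-b->s4 s2-a->s5 s2-b->s6 s3-a->s3 s3-b->s4 s4-a->s5 s4-b->s6 s5-a->s3 s5-b->s4 s6-a->s5 s6-b->s6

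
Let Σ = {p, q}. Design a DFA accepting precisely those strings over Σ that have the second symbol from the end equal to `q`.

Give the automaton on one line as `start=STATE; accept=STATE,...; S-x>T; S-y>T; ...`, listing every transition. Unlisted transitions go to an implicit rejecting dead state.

Because acceptance depends on a position counted from the end, the machine has to buffer the most recent 2 symbols. Make each state the string of the last up-to-2 symbols read; on input `x` shift the window left and append `x`. Accept when the buffered window has length 2 and begins with `q`.
With 7 states:
        p   q  
>  S0   S1  S2 
   S1   S3  S4 
   S2   S5  S6 
   S3   S3  S4 
   S4   S5  S6 
 * S5   S3  S4 
 * S6   S5  S6 
(> = start, * = accepting)

start=S0; accept=S5,S6; S0-p>S1; S0-q>S2; S1-p>S3; S1-q>S4; S2-p>S5; S2-q>S6; S3-p>S3; S3-q>S4; S4-p>S5; S4-q>S6; S5-p>S3; S5-q>S4; S6-p>S5; S6-q>S6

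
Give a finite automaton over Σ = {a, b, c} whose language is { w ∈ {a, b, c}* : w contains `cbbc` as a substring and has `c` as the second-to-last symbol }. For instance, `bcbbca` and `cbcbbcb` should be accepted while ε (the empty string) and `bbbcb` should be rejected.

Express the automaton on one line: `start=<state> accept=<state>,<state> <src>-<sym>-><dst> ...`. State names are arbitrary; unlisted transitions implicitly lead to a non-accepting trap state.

start=q0 accept=q5,q6 q0-a->q0 q0-b->q0 q0-c->q1 q1-a->q0 q1-b->q2 q1-c->q1 q2-a->q0 q2-b->q3 q2-c->q1 q3-a->q0 q3-b->q0 q3-c->q4 q4-a->q5 q4-b->q5 q4-c->q6 q5-a->q7 q5-b->q7 q5-c->q4 q6-a->q5 q6-b->q5 q6-c->q6 q7-a->q7 q7-b->q7 q7-c->q4

Build one automaton per condition and run them in lockstep. One (5 states) tracks whether and how much of `cbbc` has been seen; the other (13 states) tracks the last 2 symbols read. Each combined state is a pair, one component from each; accept when both components accept. Minimizing collapses redundant product states.
With 8 states:
        a   b   c  
>  q0   q0  q0  q1 
   q1   q0  q2  q1 
   q2   q0  q3  q1 
   q3   q0  q0  q4 
   q4   q5  q5  q6 
 * q5   q7  q7  q4 
 * q6   q5  q5  q6 
   q7   q7  q7  q4 
(> = start, * = accepting)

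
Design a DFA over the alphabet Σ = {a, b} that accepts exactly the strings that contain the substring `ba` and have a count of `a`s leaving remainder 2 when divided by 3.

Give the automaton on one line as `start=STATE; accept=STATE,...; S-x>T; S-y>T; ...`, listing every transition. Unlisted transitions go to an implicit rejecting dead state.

start=S0; accept=S6; S0-a>S1; S0-b>S2; S1-a>S3; S1-b>S4; S2-a>S4; S2-b>S2; S3-a>S0; S3-b>S5; S4-a>S6; S4-b>S4; S5-a>S2; S5-b>S5; S6-a>S2; S6-b>S6

Build one automaton per condition and run them in lockstep. One (3 states) tracks whether and how much of `ba` has been seen; the other (3 states) tracks the count of `a`s modulo 3. Each combined state is a pair, one component from each; accept when both components accept. After merging equivalent states the machine shrinks.
        a   b  
>  S0   S1  S2 
   S1   S3  S4 
   S2   S4  S2 
   S3   S0  S5 
   S4   S6  S4 
   S5   S2  S5 
 * S6   S2  S6 
(> = start, * = accepting)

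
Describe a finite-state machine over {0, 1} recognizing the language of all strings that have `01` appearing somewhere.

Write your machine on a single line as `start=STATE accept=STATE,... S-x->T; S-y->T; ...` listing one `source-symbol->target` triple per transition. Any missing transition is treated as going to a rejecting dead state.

Track how much of `01` has been matched so far: state s0 is no progress, s2 is the absorbing accept state reached once `01` has occurred. Intermediate states record partial matches; on a mismatch, fall back to the longest reusable overlap.
        0   1  
>  s0   s1  s0 
   s1   s1  s2 
 * s2   s2  s2 
(> = start, * = accepting)

start=s0; accept=s2; s0-0->s1; s0-1->s0; s1-0->s1; s1-1->s2; s2-0->s2; s2-1->s2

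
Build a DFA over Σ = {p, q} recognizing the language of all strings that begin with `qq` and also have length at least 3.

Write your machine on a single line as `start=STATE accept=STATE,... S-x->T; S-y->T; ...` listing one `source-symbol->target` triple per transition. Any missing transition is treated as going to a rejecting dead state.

Handle the two conditions separately and then intersect. The first has 4 states tracking whether the input so far still matches the prefix `qq`; the second has 5 states tracking the input length, saturating at 4. A product state is a pair (one from each), accepting exactly when both do. After merging equivalent states the machine shrinks.
With 5 states:
        p   q  
>  s0   s1  s2 
   s1   s1  s1 
   s2   s1  s3 
   s3   s4  s4 
 * s4   s4  s4 
(> = start, * = accepting)

start=s0; accept=s4; s0-p->s1; s0-q->s2; s1-p->s1; s1-q->s1; s2-p->s1; s2-q->s3; s3-p->s4; s3-q->s4; s4-p->s4; s4-q->s4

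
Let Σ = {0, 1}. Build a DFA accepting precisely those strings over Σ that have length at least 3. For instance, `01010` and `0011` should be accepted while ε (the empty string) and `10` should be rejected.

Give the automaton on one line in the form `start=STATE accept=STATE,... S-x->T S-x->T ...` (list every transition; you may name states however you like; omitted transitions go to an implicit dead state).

start=s0 accept=s3,s4 s0-0->s1 s0-1->s1 s1-0->s2 s1-1->s2 s2-0->s3 s2-1->s3 s3-0->s4 s3-1->s4 s4-0->s4 s4-1->s4

Count input length up to 4: every symbol moves from s0 toward s4, which means 'more than 3' and absorbs. Accept from {s3, s4}.
A 5-state machine:
        0   1  
>  s0   s1  s1 
   s1   s2  s2 
   s2   s3  s3 
 * s3   s4  s4 
 * s4   s4  s4 
(> = start, * = accepting)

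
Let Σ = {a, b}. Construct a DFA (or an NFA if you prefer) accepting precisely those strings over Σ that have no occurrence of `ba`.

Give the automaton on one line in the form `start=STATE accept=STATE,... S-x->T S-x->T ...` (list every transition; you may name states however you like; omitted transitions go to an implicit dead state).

Track partial matches of the forbidden pattern `ba`. State q2 is a dead state reached once `ba` has occurred; every other state accepts. q0 means no part of `ba` is currently matched.
        a   b  
>* q0   q0  q1 
 * q1   q2  q1 
   q2   q2  q2 
(> = start, * = accepting)

start=q0 accept=q0,q1 q0-a->q0 q0-b->q1 q1-a->q2 q1-b->q1 q2-a->q2 q2-b->q2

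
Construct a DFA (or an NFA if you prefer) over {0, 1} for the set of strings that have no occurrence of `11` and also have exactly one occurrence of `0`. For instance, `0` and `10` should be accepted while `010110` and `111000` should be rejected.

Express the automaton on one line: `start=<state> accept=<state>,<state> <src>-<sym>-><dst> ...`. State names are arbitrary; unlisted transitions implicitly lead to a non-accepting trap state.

Handle the two conditions separately and then intersect. The first has 3 states tracking partial matches of the forbidden pattern `11`; the second has 3 states tracking the count of `0`s, saturating at 2. A product state is a pair (one from each), accepting exactly when both do. Minimizing collapses redundant product states.
5 states suffice.
       0  1 
>  A   B  C 
 * B   D  E 
   C   B  D 
   D   D  D 
 * E   D  D 
(> = start, * = accepting)

start=A accept=B,E A-0->B A-1->C B-0->D B-1->E C-0->B C-1->D D-0->D D-1->D E-0->D E-1->D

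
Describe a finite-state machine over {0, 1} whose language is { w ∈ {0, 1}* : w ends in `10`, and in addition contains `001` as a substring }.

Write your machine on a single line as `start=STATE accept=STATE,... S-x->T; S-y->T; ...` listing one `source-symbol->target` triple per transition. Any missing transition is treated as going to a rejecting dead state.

Run two small machines in parallel and take their product. The first has 3 states tracking how much of the suffix `10` has currently been matched; the second has 4 states tracking whether and how much of `001` has been seen. A product state is a pair (one from each), accepting exactly when both do. Equivalent product states are then merged.
5 states suffice.
        0   1  
>  q0   q1  q0 
   q1   q2  q0 
   q2   q2  q3 
   q3   q4  q3 
 * q4   q2  q3 
(> = start, * = accepting)

start=q0; accept=q4; q0-0->q1; q0-1->q0; q1-0->q2; q1-1->q0; q2-0->q2; q2-1->q3; q3-0->q4; q3-1->q3; q4-0->q2; q4-1->q3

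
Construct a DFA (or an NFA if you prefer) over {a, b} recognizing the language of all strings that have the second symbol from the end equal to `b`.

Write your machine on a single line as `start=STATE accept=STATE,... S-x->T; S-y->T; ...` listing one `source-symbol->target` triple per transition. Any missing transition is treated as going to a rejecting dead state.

start=S0; accept=S5,S6; S0-a->S1; S0-b->S2; S1-a->S3; S1-b->S4; S2-a->S5; S2-b->S6; S3-a->S3; S3-b->S4; S4-a->S5; S4-b->S6; S5-a->S3; S5-b->S4; S6-a->S5; S6-b->S6

A DFA must remember the last 2 symbols (since which symbol is second-to-last isn't known until the input ends). Use one state per possible window of the last ≤2 symbols; accept from those whose window starts with `b`.
        a   b  
>  S0   S1  S2 
   S1   S3  S4 
   S2   S5  S6 
   S3   S3  S4 
   S4   S5  S6 
 * S5   S3  S4 
 * S6   S5  S6 
(> = start, * = accepting)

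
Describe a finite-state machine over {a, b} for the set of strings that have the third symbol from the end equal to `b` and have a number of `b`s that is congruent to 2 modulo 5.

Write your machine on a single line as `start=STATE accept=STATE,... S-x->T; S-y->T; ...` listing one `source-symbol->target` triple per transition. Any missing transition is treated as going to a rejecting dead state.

start=S0; accept=S5,S6,S10,S15; S0-a->S0; S0-b->S1; S1-a->S2; S1-b->S3; S2-a->S4; S2-b->S5; S3-a->S6; S3-b->S7; S4-a->S4; S4-b->S8; S5-a->S9; S5-b->S7; S6-a->S10; S6-b->S7; S7-a->S7; S7-b->S11; S8-a->S9; S8-b->S7; S9-a->S10; S9-b->S7; S10-a->S12; S10-b->S7; S11-a->S11; S11-b->S13; S12-a->S12; S12-b->S7; S13-a->S0; S13-b->S14; S14-a->S2; S14-b->S15; S15-a->S6; S15-b->S7

Run two small machines in parallel and take their product. The first has 15 states tracking the last 3 symbols read; the second has 5 states tracking the count of `b`s modulo 5. A product state is a pair (one from each), accepting exactly when both do. Minimizing collapses redundant product states.
With 16 states:
          a    b  
>  S0     S0   S1 
   S1     S2   S3 
   S2     S4   S5 
   S3     S6   S7 
   S4     S4   S8 
 * S5     S9   S7 
 * S6    S10   S7 
   S7     S7  S11 
   S8     S9   S7 
   S9    S10   S7 
 * S10   S12   S7 
   S11   S11  S13 
   S12   S12   S7 
   S13    S0  S14 
   S14    S2  S15 
 * S15    S6   S7 
(> = start, * = accepting)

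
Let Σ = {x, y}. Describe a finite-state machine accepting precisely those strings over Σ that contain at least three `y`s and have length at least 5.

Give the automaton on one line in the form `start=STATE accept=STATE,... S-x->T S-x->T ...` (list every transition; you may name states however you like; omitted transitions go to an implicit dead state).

Build one automaton per condition and run them in lockstep. The first has 5 states tracking the count of `y`s, saturating at 4; the second has 7 states tracking the input length, saturating at 6. A product state is a pair (one from each), accepting exactly when both do. Equivalent product states are then merged.
With 12 states:
          x    y  
>  q0     q1   q2 
   q1     q3   q4 
   q2     q4   q5 
   q3     q3   q6 
   q4     q6   q7 
   q5     q7   q8 
   q6     q6   q9 
   q7     q9  q10 
   q8    q10  q10 
   q9     q9  q11 
   q10   q11  q11 
 * q11   q11  q11 
(> = start, * = accepting)

start=q0 accept=q11 q0-x->q1 q0-y->q2 q1-x->q3 q1-y->q4 q2-x->q4 q2-y->q5 q3-x->q3 q3-y->q6 q4-x->q6 q4-y->q7 q5-x->q7 q5-y->q8 q6-x->q6 q6-y->q9 q7-x->q9 q7-y->q10 q8-x->q10 q8-y->q10 q9-x->q9 q9-y->q11 q10-x->q11 q10-y->q11 q11-x->q11 q11-y->q11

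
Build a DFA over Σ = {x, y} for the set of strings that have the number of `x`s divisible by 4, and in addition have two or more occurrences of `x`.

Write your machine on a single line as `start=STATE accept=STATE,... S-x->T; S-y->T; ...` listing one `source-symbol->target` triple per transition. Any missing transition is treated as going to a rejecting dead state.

start=q0; accept=q4; q0-x->q1; q0-y->q0; q1-x->q2; q1-y->q1; q2-x->q3; q2-y->q2; q3-x->q4; q3-y->q3; q4-x->q5; q4-y->q4; q5-x->q6; q5-y->q5; q6-x->q3; q6-y->q6

Handle the two conditions separately and then intersect. The first has 4 states tracking the count of `x`s modulo 4; the second has 4 states tracking the count of `x`s, saturating at 3. A product state is a pair (one from each), accepting exactly when both do.
With 7 states:
        x   y  
>  q0   q1  q0 
   q1   q2  q1 
   q2   q3  q2 
   q3   q4  q3 
 * q4   q5  q4 
   q5   q6  q5 
   q6   q3  q6 
(> = start, * = accepting)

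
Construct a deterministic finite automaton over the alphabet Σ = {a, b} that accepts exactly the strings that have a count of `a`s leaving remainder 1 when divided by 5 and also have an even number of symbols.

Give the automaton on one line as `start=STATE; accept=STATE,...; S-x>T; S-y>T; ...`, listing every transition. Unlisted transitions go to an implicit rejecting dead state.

Build one automaton per condition and run them in lockstep. The first has 5 states tracking the count of `a`s modulo 5; the second has 2 states tracking the input length modulo 2. A product state is a pair (one from each), accepting exactly when both do.
A 10-state machine:
        a   b  
>  q0   q1  q2 
   q1   q3  q4 
   q2   q4  q0 
   q3   q5  q6 
 * q4   q6  q1 
   q5   q7  q8 
   q6   q8  q3 
   q7   q2  q9 
   q8   q9  q5 
   q9   q0  q7 
(> = start, * = accepting)

start=q0; accept=q4; q0-a>q1; q0-b>q2; q1-a>q3; q1-b>q4; q2-a>q4; q2-b>q0; q3-a>q5; q3-b>q6; q4-a>q6; q4-b>q1; q5-a>q7; q5-b>q8; q6-a>q8; q6-b>q3; q7-a>q2; q7-b>q9; q8-a>q9; q8-b>q5; q9-a>q0; q9-b>q7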